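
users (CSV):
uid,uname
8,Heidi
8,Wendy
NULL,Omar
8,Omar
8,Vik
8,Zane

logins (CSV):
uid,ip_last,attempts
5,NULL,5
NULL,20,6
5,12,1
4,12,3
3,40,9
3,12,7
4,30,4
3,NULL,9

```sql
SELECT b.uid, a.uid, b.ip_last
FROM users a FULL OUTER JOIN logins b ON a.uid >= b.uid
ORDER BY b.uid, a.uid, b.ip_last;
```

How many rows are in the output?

37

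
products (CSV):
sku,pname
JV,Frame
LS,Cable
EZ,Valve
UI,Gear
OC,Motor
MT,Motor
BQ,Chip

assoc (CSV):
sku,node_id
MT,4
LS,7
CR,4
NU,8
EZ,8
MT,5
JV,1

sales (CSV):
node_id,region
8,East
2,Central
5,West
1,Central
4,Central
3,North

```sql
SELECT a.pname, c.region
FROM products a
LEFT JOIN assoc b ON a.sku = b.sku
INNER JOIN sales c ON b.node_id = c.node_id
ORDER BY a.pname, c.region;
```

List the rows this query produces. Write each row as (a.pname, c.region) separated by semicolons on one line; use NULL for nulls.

(Frame, Central); (Motor, Central); (Motor, West); (Valve, East)

Evaluate left to right. First `products a LEFT JOIN assoc b` on sku: 8 row(s).
Then INNER JOIN `sales c` on node_id: keep only rows whose b.node_id appears in c.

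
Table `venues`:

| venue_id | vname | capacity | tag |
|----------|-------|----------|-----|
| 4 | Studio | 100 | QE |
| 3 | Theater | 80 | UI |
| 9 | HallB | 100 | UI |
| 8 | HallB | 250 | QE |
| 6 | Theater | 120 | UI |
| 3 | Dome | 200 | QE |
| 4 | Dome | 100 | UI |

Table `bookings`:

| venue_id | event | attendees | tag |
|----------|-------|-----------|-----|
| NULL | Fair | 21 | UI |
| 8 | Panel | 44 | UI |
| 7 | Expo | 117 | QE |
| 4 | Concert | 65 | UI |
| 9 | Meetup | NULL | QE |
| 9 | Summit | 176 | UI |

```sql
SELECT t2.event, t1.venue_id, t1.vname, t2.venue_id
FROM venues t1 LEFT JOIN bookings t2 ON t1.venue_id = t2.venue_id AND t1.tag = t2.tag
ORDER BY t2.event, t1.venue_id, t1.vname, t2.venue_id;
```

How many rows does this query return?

7

LEFT JOIN keeps every row from `venues`; unmatched rows get NULL for `bookings`'s columns.
Matching on t1.venue_id = t2.venue_id AND t1.tag = t2.tag. A NULL in a compared column never satisfies the condition.
- t1 (venue_id=4, tag=QE) has no partner → padded with NULL.
- t1 (venue_id=3, tag=UI) has no partner → padded with NULL.
- t1 (venue_id=9, tag=UI) pairs with 1 row(s) of t2.
- t1 (venue_id=8, tag=QE) has no partner → padded with NULL.
- t1 (venue_id=6, tag=UI) has no partner → padded with NULL.
- t1 (venue_id=3, tag=QE) has no partner → padded with NULL.
- t1 (venue_id=4, tag=UI) pairs with 1 row(s) of t2.
Total: 2 matched + 5 padded = 7 rows.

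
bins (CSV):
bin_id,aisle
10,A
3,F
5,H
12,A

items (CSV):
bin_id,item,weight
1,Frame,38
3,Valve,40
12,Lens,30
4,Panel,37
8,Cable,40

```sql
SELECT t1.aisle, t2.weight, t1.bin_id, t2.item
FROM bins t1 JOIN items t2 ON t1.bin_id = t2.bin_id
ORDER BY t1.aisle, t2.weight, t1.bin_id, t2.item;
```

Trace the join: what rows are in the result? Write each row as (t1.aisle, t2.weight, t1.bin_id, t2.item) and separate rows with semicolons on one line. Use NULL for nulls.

INNER JOIN keeps only pairs where the ON condition holds.
Matching on t1.bin_id = t2.bin_id.
- t1 row (bin_id=10): no match → dropped.
- t1 row (bin_id=3): matches 1 t2 row(s) → 1 output row(s).
- t1 row (bin_id=5): no match → dropped.
- t1 row (bin_id=12): matches 1 t2 row(s) → 1 output row(s).
After projecting and ordering:
t1.aisle | t2.weight | t1.bin_id | t2.item
A | 30 | 12 | Lens
F | 40 | 3 | Valve

(A, 30, 12, Lens); (F, 40, 3, Valve)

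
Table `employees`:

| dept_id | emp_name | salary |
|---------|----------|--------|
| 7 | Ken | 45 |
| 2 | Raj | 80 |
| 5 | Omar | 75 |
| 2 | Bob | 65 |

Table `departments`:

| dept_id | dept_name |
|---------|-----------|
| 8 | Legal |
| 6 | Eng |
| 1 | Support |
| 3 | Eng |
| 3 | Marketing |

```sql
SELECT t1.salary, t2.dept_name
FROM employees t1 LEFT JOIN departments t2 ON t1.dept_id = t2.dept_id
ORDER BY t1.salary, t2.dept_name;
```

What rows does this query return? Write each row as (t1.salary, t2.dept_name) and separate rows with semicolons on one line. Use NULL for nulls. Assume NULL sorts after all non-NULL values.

LEFT JOIN keeps every row from `employees`; unmatched rows get NULL for `departments`'s columns.
Matching on t1.dept_id = t2.dept_id.
- t1 (dept_id=7) has no partner → padded with NULL.
- t1 (dept_id=2) has no partner → padded with NULL.
- t1 (dept_id=5) has no partner → padded with NULL.
- t1 (dept_id=2) has no partner → padded with NULL.
After projecting and ordering:
t1.salary | t2.dept_name
45 | NULL
65 | NULL
75 | NULL
80 | NULL

(45, NULL); (65, NULL); (75, NULL); (80, NULL)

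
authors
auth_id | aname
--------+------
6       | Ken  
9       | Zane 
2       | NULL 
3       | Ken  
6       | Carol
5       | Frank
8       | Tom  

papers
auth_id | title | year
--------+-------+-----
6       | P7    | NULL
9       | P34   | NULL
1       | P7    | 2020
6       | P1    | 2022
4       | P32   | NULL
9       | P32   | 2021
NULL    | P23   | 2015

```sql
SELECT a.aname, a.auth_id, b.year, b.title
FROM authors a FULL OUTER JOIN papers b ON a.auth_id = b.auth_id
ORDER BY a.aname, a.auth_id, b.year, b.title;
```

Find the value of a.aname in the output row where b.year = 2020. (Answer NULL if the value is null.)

NULL

FULL OUTER JOIN keeps every row from both sides; unmatched rows get NULL for the other side's columns.
Matching on a.auth_id = b.auth_id. A NULL in a compared column never satisfies the condition.
- a[0] auth_id=6 → 2 match(es) in b → 2 row(s).
- a[1] auth_id=9 → 2 match(es) in b → 2 row(s).
- a[2] auth_id=2 → no match; kept with NULLs on the b side.
- a[3] auth_id=3 → no match; kept with NULLs on the b side.
- a[4] auth_id=6 → 2 match(es) in b → 2 row(s).
- a[5] auth_id=5 → no match; kept with NULLs on the b side.
- a[6] auth_id=8 → no match; kept with NULLs on the b side.
- 3 row(s) from b found no a partner → padded with NULL.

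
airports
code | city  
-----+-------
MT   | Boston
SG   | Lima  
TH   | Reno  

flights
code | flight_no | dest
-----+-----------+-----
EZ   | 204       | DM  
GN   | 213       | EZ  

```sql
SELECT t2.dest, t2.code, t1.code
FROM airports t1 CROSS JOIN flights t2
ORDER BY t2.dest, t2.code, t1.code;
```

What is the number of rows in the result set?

6

CROSS JOIN pairs every row of `airports` with every row of `flights`: 3 × 2 = 6 rows.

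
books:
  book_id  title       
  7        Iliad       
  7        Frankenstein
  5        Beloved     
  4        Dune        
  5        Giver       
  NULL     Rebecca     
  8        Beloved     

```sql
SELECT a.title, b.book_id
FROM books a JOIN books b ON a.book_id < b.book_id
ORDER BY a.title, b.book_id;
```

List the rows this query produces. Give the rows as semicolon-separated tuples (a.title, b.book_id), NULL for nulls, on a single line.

(Beloved, 7); (Beloved, 7); (Beloved, 8); (Dune, 5); (Dune, 5); (Dune, 7); (Dune, 7); (Dune, 8); (Frankenstein, 8); (Giver, 7); (Giver, 7); (Giver, 8); (Iliad, 8)

INNER JOIN keeps only pairs where the ON condition holds.
Matching on a.book_id < b.book_id. A NULL in a compared column never satisfies the condition.
Matched pairs: 13.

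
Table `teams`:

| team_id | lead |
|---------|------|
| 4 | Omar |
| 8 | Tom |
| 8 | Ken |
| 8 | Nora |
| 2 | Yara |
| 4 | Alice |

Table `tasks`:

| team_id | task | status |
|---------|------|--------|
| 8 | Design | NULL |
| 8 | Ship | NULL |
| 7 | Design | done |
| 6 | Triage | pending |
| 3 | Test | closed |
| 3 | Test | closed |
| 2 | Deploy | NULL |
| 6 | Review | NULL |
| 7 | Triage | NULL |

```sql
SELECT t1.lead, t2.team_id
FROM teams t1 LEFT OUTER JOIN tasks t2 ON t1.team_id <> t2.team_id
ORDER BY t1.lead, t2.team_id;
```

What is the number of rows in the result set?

LEFT JOIN keeps every row from `teams`; unmatched rows get NULL for `tasks`'s columns.
Matching on t1.team_id <> t2.team_id.
Matched pairs: 47; unmatched t1 rows kept: 0.
Total: 47 rows.

47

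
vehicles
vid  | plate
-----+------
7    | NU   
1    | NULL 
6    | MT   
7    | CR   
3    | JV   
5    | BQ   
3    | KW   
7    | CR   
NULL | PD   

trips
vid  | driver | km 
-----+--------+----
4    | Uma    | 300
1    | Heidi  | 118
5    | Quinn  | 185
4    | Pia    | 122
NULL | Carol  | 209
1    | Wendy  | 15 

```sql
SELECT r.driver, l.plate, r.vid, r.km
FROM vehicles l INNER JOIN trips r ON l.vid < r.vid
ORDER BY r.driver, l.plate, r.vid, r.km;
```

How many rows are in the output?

9

INNER JOIN keeps only pairs where the ON condition holds.
Matching on l.vid < r.vid. A NULL in a compared column never satisfies the condition.
- l row (vid=7): no match → dropped.
- l row (vid=1): matches 3 r row(s) → 3 output row(s).
- l row (vid=6): no match → dropped.
- l row (vid=7): no match → dropped.
- l row (vid=3): matches 3 r row(s) → 3 output row(s).
- l row (vid=5): no match → dropped.
- l row (vid=3): matches 3 r row(s) → 3 output row(s).
- l row (vid=7): no match → dropped.
- l row (vid=NULL): no match → dropped.
Total: 9 rows.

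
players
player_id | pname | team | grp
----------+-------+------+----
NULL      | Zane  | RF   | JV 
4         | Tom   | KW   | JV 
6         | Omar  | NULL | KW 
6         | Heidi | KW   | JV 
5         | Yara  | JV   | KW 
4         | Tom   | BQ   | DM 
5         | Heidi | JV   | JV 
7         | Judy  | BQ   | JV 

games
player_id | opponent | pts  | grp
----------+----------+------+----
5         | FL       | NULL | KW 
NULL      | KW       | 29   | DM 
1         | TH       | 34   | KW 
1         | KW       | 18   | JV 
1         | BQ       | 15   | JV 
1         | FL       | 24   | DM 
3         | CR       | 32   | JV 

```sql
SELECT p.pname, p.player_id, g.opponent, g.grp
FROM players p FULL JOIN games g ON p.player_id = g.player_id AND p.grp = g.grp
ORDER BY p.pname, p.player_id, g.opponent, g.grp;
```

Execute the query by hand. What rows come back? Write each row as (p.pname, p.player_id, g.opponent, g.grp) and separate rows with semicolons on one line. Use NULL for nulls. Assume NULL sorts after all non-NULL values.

(Heidi, 5, NULL, NULL); (Heidi, 6, NULL, NULL); (Judy, 7, NULL, NULL); (Omar, 6, NULL, NULL); (Tom, 4, NULL, NULL); (Tom, 4, NULL, NULL); (Yara, 5, FL, KW); (Zane, NULL, NULL, NULL); (NULL, NULL, BQ, JV); (NULL, NULL, CR, JV); (NULL, NULL, FL, DM); (NULL, NULL, KW, DM); (NULL, NULL, KW, JV); (NULL, NULL, TH, KW)

FULL OUTER JOIN keeps every row from both sides; unmatched rows get NULL for the other side's columns.
Matching on p.player_id = g.player_id AND p.grp = g.grp. A NULL in a compared column never satisfies the condition.
- p[0] player_id=NULL, grp=JV → no match; kept with NULLs on the g side.
- p[1] player_id=4, grp=JV → no match; kept with NULLs on the g side.
- p[2] player_id=6, grp=KW → no match; kept with NULLs on the g side.
- p[3] player_id=6, grp=JV → no match; kept with NULLs on the g side.
- p[4] player_id=5, grp=KW → 1 match(es) in g → 1 row(s).
- p[5] player_id=4, grp=DM → no match; kept with NULLs on the g side.
- p[6] player_id=5, grp=JV → no match; kept with NULLs on the g side.
- p[7] player_id=7, grp=JV → no match; kept with NULLs on the g side.
- 6 g row(s) had no p match → kept, p columns NULL.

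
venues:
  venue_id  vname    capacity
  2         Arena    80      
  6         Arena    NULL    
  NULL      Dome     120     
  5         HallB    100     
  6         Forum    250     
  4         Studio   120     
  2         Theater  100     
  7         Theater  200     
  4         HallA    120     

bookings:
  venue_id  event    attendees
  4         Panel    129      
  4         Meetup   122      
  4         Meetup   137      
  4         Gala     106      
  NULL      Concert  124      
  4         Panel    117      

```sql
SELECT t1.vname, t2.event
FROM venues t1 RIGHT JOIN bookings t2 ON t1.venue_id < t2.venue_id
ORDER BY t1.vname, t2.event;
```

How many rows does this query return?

11

RIGHT JOIN keeps every row from `bookings`; unmatched rows get NULL for `venues`'s columns.
Matching on t1.venue_id < t2.venue_id. A NULL in a compared column never satisfies the condition.
- venue_id=2: 5 matching t2 row(s), so 5 row(s) emitted.
- venue_id=6: no matching t2 row.
- venue_id=NULL: no matching t2 row.
- venue_id=5: no matching t2 row.
- venue_id=6: no matching t2 row.
- venue_id=4: no matching t2 row.
- venue_id=2: 5 matching t2 row(s), so 5 row(s) emitted.
- venue_id=7: no matching t2 row.
- venue_id=4: no matching t2 row.
- 1 row(s) from t2 found no t1 partner → padded with NULL.
Total: 10 matched + 1 padded = 11 rows.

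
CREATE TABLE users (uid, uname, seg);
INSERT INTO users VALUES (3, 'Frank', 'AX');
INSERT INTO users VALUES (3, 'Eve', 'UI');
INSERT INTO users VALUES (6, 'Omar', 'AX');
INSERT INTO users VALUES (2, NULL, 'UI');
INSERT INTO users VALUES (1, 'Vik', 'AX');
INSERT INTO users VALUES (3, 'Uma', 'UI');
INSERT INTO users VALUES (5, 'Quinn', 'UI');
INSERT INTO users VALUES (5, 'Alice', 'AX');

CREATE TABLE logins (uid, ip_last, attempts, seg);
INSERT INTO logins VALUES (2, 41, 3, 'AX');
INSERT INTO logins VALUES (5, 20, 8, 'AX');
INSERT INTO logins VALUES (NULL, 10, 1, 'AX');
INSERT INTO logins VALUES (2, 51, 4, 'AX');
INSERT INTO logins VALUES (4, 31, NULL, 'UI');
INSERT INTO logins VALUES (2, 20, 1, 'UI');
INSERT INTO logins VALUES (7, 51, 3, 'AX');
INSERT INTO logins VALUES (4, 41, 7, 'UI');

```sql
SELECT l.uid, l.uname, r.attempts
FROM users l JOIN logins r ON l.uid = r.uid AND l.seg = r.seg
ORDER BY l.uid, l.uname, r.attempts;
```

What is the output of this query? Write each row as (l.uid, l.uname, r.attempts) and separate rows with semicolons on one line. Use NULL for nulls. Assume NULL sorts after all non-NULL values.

(2, NULL, 1); (5, Alice, 8)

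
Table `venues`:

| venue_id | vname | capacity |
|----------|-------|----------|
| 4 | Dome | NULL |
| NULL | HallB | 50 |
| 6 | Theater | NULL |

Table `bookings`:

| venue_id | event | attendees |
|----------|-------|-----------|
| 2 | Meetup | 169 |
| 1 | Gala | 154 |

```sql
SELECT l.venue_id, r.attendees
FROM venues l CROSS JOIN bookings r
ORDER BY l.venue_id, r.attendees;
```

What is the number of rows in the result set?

CROSS JOIN pairs every row of `venues` with every row of `bookings`: 3 × 2 = 6 rows.

6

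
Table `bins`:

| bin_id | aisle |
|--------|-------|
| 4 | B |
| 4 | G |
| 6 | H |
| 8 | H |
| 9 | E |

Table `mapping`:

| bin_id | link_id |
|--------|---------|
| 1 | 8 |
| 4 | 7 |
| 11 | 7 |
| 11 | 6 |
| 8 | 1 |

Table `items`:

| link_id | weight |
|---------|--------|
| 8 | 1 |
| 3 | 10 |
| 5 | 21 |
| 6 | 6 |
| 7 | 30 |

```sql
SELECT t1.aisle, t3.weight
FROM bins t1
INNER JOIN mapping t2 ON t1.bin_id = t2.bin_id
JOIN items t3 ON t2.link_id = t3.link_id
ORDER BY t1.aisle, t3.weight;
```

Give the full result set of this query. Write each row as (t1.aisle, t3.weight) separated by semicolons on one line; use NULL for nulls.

(B, 30); (G, 30)

Joins associate left-to-right: bins INNER JOIN mapping on bin_id gives 3 intermediate row(s).
Then INNER JOIN `items t3` on link_id: keep only rows whose t2.link_id appears in t3.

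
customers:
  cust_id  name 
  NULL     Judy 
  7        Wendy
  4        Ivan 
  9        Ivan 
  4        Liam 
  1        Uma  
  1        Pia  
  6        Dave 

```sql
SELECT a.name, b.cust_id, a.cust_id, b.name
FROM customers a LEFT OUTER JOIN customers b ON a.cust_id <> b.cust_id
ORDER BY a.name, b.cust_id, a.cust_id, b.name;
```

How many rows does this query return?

39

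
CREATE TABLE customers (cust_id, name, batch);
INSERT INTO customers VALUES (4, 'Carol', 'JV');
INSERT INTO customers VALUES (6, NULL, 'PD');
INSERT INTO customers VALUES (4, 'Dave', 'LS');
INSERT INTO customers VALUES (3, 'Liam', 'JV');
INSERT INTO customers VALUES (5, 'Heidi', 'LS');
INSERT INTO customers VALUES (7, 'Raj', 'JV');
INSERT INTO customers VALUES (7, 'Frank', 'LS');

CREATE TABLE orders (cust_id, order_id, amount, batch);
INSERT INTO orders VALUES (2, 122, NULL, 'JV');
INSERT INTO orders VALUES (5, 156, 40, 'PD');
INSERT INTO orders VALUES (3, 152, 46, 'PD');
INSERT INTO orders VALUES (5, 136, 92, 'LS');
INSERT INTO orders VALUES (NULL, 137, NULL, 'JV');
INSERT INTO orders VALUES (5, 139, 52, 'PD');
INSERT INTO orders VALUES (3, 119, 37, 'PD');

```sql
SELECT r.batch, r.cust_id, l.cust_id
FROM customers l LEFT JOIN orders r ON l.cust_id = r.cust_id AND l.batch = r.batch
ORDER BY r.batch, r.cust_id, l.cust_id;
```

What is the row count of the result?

7

LEFT JOIN keeps every row from `customers`; unmatched rows get NULL for `orders`'s columns.
Matching on l.cust_id = r.cust_id AND l.batch = r.batch. A NULL in a compared column never satisfies the condition.
- cust_id=4, batch=JV: no r row matches, row kept with r columns NULL.
- cust_id=6, batch=PD: no r row matches, row kept with r columns NULL.
- cust_id=4, batch=LS: no r row matches, row kept with r columns NULL.
- cust_id=3, batch=JV: no r row matches, row kept with r columns NULL.
- cust_id=5, batch=LS: 1 matching r row(s), so 1 row(s) emitted.
- cust_id=7, batch=JV: no r row matches, row kept with r columns NULL.
- cust_id=7, batch=LS: no r row matches, row kept with r columns NULL.
Total: 1 matched + 6 padded = 7 rows.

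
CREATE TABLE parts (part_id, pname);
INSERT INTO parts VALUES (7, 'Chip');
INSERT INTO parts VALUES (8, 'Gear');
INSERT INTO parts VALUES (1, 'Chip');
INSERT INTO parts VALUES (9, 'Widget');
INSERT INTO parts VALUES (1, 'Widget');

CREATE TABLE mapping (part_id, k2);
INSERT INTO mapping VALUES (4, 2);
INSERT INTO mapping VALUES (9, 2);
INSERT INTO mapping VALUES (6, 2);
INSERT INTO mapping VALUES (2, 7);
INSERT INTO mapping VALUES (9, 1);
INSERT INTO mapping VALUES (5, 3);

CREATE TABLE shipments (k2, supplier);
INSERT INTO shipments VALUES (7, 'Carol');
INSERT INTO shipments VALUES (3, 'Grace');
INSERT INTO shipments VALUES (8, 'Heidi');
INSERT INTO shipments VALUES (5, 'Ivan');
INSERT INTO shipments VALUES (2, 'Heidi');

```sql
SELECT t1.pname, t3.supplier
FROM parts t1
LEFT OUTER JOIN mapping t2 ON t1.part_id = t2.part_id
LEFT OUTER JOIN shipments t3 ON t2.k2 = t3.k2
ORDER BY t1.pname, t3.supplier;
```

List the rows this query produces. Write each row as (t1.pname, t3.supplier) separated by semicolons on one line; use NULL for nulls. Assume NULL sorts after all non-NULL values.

(Chip, NULL); (Chip, NULL); (Gear, NULL); (Widget, Heidi); (Widget, NULL); (Widget, NULL)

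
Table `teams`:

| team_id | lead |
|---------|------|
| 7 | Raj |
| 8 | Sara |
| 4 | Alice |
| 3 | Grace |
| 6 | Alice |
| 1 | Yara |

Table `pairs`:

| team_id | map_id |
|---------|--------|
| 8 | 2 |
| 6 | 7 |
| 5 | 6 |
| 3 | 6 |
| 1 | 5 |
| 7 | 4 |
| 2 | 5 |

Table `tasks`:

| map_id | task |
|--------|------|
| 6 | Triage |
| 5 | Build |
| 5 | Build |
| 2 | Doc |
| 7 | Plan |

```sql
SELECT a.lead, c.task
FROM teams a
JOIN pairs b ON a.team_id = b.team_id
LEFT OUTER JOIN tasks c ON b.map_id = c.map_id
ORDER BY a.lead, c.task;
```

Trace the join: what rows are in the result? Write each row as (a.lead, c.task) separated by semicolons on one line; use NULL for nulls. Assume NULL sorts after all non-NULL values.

(Alice, Plan); (Grace, Triage); (Raj, NULL); (Sara, Doc); (Yara, Build); (Yara, Build)

Evaluate left to right. First `teams a INNER JOIN pairs b` on team_id: 5 row(s).
Then LEFT JOIN `tasks c` on map_id: each of those 5 rows is kept; rows whose b.map_id has no match in c get NULL for c's columns.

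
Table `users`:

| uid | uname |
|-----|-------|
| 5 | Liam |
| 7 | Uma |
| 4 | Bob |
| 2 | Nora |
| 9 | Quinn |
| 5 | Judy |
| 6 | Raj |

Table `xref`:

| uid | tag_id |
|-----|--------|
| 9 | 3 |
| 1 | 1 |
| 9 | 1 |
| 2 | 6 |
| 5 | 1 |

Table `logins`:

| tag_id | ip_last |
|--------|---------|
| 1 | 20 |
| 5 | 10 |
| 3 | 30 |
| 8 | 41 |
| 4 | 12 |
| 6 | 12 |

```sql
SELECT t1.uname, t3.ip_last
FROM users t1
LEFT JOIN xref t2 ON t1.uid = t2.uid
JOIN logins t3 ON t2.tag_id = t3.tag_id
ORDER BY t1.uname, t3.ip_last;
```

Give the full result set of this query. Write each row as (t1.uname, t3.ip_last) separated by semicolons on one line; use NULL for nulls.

(Judy, 20); (Liam, 20); (Nora, 12); (Quinn, 20); (Quinn, 30)

Joins associate left-to-right: users LEFT JOIN xref on uid gives 8 intermediate row(s).
Then INNER JOIN `logins t3` on tag_id: keep only rows whose t2.tag_id appears in t3.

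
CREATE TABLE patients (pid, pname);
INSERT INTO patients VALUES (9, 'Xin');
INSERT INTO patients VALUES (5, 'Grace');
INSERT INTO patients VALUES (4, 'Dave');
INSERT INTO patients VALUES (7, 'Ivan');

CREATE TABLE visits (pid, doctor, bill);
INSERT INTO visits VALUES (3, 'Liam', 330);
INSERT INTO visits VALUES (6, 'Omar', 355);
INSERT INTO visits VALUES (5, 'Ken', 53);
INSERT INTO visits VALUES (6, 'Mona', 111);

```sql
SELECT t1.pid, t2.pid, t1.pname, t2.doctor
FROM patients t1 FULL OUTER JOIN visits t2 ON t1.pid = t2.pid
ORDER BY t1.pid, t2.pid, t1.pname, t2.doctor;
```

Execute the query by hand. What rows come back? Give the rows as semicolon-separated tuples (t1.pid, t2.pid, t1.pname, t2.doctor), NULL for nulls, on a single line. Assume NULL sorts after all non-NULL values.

FULL OUTER JOIN keeps every row from both sides; unmatched rows get NULL for the other side's columns.
Matching on t1.pid = t2.pid.
- t1 (pid=9) has no partner → padded with NULL.
- t1 (pid=5) pairs with 1 row(s) of t2.
- t1 (pid=4) has no partner → padded with NULL.
- t1 (pid=7) has no partner → padded with NULL.
- plus 3 unmatched t2 row(s), each kept with NULL t1 columns.
After projecting and ordering:
t1.pid | t2.pid | t1.pname | t2.doctor
4 | NULL | Dave | NULL
5 | 5 | Grace | Ken
7 | NULL | Ivan | NULL
9 | NULL | Xin | NULL
NULL | 3 | NULL | Liam
NULL | 6 | NULL | Mona
NULL | 6 | NULL | Omar

(4, NULL, Dave, NULL); (5, 5, Grace, Ken); (7, NULL, Ivan, NULL); (9, NULL, Xin, NULL); (NULL, 3, NULL, Liam); (NULL, 6, NULL, Mona); (NULL, 6, NULL, Omar)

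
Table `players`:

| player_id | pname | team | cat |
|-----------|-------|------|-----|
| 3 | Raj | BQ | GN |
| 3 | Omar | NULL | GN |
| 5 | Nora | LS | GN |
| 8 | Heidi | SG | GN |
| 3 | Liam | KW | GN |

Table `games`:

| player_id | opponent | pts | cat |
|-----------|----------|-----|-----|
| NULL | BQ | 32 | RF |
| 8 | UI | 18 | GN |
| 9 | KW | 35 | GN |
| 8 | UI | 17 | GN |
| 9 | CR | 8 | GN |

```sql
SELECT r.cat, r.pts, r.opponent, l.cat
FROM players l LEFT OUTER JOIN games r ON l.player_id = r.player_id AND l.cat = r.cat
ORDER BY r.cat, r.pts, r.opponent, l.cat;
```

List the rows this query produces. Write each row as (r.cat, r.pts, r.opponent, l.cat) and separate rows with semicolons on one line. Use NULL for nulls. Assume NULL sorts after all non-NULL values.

(GN, 17, UI, GN); (GN, 18, UI, GN); (NULL, NULL, NULL, GN); (NULL, NULL, NULL, GN); (NULL, NULL, NULL, GN); (NULL, NULL, NULL, GN)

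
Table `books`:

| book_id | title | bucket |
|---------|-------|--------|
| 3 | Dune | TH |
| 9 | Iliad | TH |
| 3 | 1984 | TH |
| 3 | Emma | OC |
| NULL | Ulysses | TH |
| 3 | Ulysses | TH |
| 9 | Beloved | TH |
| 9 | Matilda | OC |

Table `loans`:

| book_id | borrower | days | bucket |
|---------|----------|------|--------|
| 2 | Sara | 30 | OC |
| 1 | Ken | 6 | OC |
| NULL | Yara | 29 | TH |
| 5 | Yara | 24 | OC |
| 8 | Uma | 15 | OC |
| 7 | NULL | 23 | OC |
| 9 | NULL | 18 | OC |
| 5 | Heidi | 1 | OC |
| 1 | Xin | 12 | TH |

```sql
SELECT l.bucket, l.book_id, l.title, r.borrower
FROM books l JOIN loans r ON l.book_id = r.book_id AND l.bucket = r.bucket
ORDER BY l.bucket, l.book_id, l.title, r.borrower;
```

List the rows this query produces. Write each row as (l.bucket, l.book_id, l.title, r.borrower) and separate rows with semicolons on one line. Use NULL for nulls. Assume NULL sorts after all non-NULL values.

(OC, 9, Matilda, NULL)

INNER JOIN keeps only pairs where the ON condition holds.
Matching on l.book_id = r.book_id AND l.bucket = r.bucket. A NULL in a compared column never satisfies the condition.
Matched pairs: 1.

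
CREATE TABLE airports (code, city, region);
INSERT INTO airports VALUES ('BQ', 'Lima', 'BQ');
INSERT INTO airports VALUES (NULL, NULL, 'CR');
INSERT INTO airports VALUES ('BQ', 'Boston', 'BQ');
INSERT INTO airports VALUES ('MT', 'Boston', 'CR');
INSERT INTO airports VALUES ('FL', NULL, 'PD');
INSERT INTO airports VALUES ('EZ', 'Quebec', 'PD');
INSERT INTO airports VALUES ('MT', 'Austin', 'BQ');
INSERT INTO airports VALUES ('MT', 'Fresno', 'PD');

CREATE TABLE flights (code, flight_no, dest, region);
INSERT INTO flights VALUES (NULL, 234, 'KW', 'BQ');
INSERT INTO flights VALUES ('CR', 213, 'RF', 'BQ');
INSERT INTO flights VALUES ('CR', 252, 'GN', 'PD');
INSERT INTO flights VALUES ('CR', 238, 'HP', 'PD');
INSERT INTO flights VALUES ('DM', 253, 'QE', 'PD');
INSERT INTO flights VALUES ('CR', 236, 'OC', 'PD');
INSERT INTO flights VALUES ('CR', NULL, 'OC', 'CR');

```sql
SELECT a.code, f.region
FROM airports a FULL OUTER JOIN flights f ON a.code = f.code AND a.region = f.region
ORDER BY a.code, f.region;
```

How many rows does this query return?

15

FULL OUTER JOIN keeps every row from both sides; unmatched rows get NULL for the other side's columns.
Matching on a.code = f.code AND a.region = f.region. A NULL in a compared column never satisfies the condition.
- a (code=BQ, region=BQ) has no partner → padded with NULL.
- a (code=NULL, region=CR) has no partner → padded with NULL.
- a (code=BQ, region=BQ) has no partner → padded with NULL.
- a (code=MT, region=CR) has no partner → padded with NULL.
- a (code=FL, region=PD) has no partner → padded with NULL.
- a (code=EZ, region=PD) has no partner → padded with NULL.
- a (code=MT, region=BQ) has no partner → padded with NULL.
- a (code=MT, region=PD) has no partner → padded with NULL.
- plus 7 unmatched f row(s), each kept with NULL a columns.
Total: 0 matched + 15 padded = 15 rows.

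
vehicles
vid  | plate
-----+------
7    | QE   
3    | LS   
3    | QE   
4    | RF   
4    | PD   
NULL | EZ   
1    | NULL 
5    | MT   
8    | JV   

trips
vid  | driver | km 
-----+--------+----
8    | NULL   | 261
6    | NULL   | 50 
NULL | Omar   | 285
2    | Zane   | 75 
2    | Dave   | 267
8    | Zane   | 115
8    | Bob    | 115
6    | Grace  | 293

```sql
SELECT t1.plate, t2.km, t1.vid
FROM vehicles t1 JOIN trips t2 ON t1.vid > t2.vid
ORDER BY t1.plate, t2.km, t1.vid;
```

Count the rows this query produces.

INNER JOIN keeps only pairs where the ON condition holds.
Matching on t1.vid > t2.vid. A NULL in a compared column never satisfies the condition.
- vid=7: 4 matching t2 row(s), so 4 row(s) emitted.
- vid=3: 2 matching t2 row(s), so 2 row(s) emitted.
- vid=3: 2 matching t2 row(s), so 2 row(s) emitted.
- vid=4: 2 matching t2 row(s), so 2 row(s) emitted.
- vid=4: 2 matching t2 row(s), so 2 row(s) emitted.
- vid=NULL: no matching t2 row, dropped.
- vid=1: no matching t2 row, dropped.
- vid=5: 2 matching t2 row(s), so 2 row(s) emitted.
- vid=8: 4 matching t2 row(s), so 4 row(s) emitted.
Total: 18 rows.

18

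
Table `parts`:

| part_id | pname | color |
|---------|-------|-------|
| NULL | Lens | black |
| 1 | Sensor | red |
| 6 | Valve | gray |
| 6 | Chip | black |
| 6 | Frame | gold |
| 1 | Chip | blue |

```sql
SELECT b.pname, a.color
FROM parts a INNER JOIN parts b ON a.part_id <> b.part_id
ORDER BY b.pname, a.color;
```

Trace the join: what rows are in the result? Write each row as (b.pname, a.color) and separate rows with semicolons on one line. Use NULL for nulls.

(Chip, black); (Chip, blue); (Chip, gold); (Chip, gray); (Chip, red); (Frame, blue); (Frame, red); (Sensor, black); (Sensor, gold); (Sensor, gray); (Valve, blue); (Valve, red)

INNER JOIN keeps only pairs where the ON condition holds.
Matching on a.part_id <> b.part_id. A NULL in a compared column never satisfies the condition.
Matched pairs: 12.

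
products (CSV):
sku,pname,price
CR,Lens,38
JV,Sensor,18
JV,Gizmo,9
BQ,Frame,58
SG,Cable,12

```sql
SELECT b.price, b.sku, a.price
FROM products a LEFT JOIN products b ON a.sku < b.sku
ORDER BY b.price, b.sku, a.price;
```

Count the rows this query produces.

10

LEFT JOIN keeps every row from `products a`; unmatched rows get NULL for `products b`'s columns.
Matching on a.sku < b.sku.
Matched pairs: 9; unmatched a rows kept: 1.
Total: 9 matched + 1 padded = 10 rows.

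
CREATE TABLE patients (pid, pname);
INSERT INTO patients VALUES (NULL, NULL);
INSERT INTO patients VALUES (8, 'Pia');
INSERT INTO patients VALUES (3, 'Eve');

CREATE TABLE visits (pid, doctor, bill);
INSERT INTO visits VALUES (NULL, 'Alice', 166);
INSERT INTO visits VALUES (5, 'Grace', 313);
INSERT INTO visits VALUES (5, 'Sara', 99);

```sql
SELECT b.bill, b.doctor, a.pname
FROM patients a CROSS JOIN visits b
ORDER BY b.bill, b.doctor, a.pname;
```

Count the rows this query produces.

9

CROSS JOIN pairs every row of `patients` with every row of `visits`: 3 × 3 = 9 rows.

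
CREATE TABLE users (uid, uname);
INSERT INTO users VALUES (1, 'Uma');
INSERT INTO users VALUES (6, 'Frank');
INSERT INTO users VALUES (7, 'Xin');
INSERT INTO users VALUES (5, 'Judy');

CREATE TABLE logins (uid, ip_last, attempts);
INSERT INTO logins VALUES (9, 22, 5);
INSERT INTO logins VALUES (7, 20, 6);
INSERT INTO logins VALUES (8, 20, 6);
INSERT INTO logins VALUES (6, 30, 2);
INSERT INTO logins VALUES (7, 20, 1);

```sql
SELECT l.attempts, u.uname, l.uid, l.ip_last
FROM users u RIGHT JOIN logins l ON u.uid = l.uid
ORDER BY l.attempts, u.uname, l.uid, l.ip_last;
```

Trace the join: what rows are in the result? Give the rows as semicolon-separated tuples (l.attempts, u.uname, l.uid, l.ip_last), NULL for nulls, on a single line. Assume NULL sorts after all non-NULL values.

(1, Xin, 7, 20); (2, Frank, 6, 30); (5, NULL, 9, 22); (6, Xin, 7, 20); (6, NULL, 8, 20)

RIGHT JOIN keeps every row from `logins`; unmatched rows get NULL for `users`'s columns.
Matching on u.uid = l.uid.
Matched pairs: 3; unmatched l rows kept: 2.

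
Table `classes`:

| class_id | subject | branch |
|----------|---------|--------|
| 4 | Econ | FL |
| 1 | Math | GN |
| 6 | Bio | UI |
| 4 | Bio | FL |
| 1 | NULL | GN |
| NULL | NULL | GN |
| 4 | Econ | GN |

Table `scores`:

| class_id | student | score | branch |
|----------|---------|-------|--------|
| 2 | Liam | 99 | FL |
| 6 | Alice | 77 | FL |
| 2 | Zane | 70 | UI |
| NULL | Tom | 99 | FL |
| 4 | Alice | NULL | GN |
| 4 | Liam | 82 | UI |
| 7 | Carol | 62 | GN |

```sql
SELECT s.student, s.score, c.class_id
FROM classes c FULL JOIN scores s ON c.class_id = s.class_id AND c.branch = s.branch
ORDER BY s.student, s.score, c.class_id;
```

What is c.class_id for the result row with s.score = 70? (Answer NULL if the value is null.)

FULL OUTER JOIN keeps every row from both sides; unmatched rows get NULL for the other side's columns.
Matching on c.class_id = s.class_id AND c.branch = s.branch. A NULL in a compared column never satisfies the condition.
Matched pairs: 1; unmatched c rows kept: 6; unmatched s rows kept: 6.

NULL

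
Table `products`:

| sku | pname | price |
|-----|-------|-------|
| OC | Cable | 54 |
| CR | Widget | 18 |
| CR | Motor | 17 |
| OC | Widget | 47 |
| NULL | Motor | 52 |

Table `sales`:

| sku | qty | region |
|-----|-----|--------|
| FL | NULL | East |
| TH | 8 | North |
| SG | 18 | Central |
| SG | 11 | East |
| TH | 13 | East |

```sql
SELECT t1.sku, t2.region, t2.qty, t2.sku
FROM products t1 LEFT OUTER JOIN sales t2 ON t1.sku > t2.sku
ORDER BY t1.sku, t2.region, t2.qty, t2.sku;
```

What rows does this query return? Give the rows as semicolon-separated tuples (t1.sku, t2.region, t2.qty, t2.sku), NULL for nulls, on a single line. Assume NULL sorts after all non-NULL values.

(CR, NULL, NULL, NULL); (CR, NULL, NULL, NULL); (OC, East, NULL, FL); (OC, East, NULL, FL); (NULL, NULL, NULL, NULL)

LEFT JOIN keeps every row from `products`; unmatched rows get NULL for `sales`'s columns.
Matching on t1.sku > t2.sku. A NULL in a compared column never satisfies the condition.
- t1 row (sku=OC): matches 1 t2 row(s) → 1 output row(s).
- t1 row (sku=CR): no match → kept, t2 columns NULL.
- t1 row (sku=CR): no match → kept, t2 columns NULL.
- t1 row (sku=OC): matches 1 t2 row(s) → 1 output row(s).
- t1 row (sku=NULL): no match → kept, t2 columns NULL.
After projecting and ordering:
t1.sku | t2.region | t2.qty | t2.sku
CR | NULL | NULL | NULL
CR | NULL | NULL | NULL
OC | East | NULL | FL
OC | East | NULL | FL
NULL | NULL | NULL | NULL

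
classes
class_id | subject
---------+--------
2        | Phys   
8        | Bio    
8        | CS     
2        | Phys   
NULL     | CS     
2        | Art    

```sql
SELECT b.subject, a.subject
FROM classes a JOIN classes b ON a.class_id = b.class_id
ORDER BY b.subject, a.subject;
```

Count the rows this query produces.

13

INNER JOIN keeps only pairs where the ON condition holds.
Matching on a.class_id = b.class_id. A NULL in a compared column never satisfies the condition.
- class_id=2: 3 matching b row(s), so 3 row(s) emitted.
- class_id=8: 2 matching b row(s), so 2 row(s) emitted.
- class_id=8: 2 matching b row(s), so 2 row(s) emitted.
- class_id=2: 3 matching b row(s), so 3 row(s) emitted.
- class_id=NULL: no matching b row, dropped.
- class_id=2: 3 matching b row(s), so 3 row(s) emitted.
Total: 13 rows.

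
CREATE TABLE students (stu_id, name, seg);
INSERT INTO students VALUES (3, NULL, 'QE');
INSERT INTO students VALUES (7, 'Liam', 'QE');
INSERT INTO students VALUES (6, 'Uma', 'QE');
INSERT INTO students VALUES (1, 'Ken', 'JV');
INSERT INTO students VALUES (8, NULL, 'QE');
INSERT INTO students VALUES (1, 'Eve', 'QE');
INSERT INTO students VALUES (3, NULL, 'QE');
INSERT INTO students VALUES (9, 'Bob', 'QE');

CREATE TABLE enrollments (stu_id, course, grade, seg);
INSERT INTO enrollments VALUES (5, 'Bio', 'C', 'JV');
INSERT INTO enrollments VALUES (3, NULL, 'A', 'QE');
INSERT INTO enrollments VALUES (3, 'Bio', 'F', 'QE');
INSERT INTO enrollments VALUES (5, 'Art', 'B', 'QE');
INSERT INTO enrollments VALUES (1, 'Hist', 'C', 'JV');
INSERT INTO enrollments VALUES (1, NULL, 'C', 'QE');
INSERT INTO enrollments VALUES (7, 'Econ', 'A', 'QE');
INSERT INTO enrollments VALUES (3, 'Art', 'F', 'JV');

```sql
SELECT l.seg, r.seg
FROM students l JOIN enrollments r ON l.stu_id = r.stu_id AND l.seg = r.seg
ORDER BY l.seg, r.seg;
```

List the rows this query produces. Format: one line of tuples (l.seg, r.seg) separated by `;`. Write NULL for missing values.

INNER JOIN keeps only pairs where the ON condition holds.
Matching on l.stu_id = r.stu_id AND l.seg = r.seg.
- l[0] stu_id=3, seg=QE → 2 match(es) in r → 2 row(s).
- l[1] stu_id=7, seg=QE → 1 match(es) in r → 1 row(s).
- l[2] stu_id=6, seg=QE → no match; dropped.
- l[3] stu_id=1, seg=JV → 1 match(es) in r → 1 row(s).
- l[4] stu_id=8, seg=QE → no match; dropped.
- l[5] stu_id=1, seg=QE → 1 match(es) in r → 1 row(s).
- l[6] stu_id=3, seg=QE → 2 match(es) in r → 2 row(s).
- l[7] stu_id=9, seg=QE → no match; dropped.
After projecting and ordering:
l.seg | r.seg
JV | JV
QE | QE
QE | QE
QE | QE
QE | QE
QE | QE
QE | QE

(JV, JV); (QE, QE); (QE, QE); (QE, QE); (QE, QE); (QE, QE); (QE, QE)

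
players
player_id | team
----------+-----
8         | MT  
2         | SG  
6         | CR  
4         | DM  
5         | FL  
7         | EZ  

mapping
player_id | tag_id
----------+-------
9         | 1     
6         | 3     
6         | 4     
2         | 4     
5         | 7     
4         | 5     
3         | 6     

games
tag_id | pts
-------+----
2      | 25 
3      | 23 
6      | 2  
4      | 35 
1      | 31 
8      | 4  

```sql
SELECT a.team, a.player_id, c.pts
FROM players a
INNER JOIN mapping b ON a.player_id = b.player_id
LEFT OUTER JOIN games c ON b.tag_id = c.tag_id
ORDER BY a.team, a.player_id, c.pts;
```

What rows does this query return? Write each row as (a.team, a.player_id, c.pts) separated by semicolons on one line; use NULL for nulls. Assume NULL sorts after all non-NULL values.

(CR, 6, 23); (CR, 6, 35); (DM, 4, NULL); (FL, 5, NULL); (SG, 2, 35)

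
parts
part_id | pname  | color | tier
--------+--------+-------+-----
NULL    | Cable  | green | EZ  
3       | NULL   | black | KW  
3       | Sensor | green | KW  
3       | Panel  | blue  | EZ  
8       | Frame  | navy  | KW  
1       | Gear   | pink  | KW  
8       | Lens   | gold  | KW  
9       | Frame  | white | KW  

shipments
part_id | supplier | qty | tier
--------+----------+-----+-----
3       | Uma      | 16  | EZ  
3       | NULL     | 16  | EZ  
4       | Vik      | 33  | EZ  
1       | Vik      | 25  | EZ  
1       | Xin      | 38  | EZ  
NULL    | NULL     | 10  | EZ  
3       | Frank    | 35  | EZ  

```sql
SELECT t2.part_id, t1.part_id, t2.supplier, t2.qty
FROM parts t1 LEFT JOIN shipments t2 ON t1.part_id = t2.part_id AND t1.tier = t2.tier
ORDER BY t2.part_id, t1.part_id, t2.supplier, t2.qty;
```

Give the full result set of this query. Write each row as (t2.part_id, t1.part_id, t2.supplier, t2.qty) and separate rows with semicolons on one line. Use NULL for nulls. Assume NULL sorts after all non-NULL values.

(3, 3, Frank, 35); (3, 3, Uma, 16); (3, 3, NULL, 16); (NULL, 1, NULL, NULL); (NULL, 3, NULL, NULL); (NULL, 3, NULL, NULL); (NULL, 8, NULL, NULL); (NULL, 8, NULL, NULL); (NULL, 9, NULL, NULL); (NULL, NULL, NULL, NULL)

LEFT JOIN keeps every row from `parts`; unmatched rows get NULL for `shipments`'s columns.
Matching on t1.part_id = t2.part_id AND t1.tier = t2.tier. A NULL in a compared column never satisfies the condition.
Matched pairs: 3; unmatched t1 rows kept: 7.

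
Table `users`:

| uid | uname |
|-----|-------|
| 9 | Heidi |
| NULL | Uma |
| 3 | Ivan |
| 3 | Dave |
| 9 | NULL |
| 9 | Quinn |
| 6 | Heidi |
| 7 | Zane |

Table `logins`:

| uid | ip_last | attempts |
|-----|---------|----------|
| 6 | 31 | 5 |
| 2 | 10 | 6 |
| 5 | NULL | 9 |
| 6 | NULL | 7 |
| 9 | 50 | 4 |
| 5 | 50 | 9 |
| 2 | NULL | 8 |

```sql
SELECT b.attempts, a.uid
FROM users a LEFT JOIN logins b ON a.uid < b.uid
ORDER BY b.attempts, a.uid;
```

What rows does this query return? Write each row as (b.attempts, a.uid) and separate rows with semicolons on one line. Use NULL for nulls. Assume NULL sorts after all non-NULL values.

(4, 3); (4, 3); (4, 6); (4, 7); (5, 3); (5, 3); (7, 3); (7, 3); (9, 3); (9, 3); (9, 3); (9, 3); (NULL, 9); (NULL, 9); (NULL, 9); (NULL, NULL)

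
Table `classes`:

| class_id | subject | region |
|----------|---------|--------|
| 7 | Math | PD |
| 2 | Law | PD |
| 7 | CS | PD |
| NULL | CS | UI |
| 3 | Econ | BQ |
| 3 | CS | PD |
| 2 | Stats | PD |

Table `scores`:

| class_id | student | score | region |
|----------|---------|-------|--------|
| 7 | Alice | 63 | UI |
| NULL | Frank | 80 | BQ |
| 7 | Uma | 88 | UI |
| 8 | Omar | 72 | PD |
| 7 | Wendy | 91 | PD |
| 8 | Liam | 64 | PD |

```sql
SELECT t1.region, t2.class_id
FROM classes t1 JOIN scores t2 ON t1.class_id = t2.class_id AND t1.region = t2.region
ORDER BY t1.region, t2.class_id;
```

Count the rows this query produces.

2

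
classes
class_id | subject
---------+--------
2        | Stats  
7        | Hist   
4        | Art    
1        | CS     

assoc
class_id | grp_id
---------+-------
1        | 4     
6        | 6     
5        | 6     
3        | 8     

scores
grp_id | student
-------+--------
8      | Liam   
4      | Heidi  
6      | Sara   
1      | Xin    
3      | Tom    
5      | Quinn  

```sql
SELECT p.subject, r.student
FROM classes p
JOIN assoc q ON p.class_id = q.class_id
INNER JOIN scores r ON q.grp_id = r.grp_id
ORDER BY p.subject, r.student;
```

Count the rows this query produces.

1

Evaluate left to right. First `classes p INNER JOIN assoc q` on class_id: 1 row(s).
Then INNER JOIN `scores r` on grp_id: keep only rows whose q.grp_id appears in r.
Result: 1 row(s).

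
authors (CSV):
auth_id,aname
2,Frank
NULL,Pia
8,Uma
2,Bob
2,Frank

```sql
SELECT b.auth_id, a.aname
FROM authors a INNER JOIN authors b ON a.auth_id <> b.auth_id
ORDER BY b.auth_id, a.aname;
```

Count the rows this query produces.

6

INNER JOIN keeps only pairs where the ON condition holds.
Matching on a.auth_id <> b.auth_id. A NULL in a compared column never satisfies the condition.
- a[0] auth_id=2 → 1 match(es) in b → 1 row(s).
- a[1] auth_id=NULL → no match; dropped.
- a[2] auth_id=8 → 3 match(es) in b → 3 row(s).
- a[3] auth_id=2 → 1 match(es) in b → 1 row(s).
- a[4] auth_id=2 → 1 match(es) in b → 1 row(s).
Total: 6 rows.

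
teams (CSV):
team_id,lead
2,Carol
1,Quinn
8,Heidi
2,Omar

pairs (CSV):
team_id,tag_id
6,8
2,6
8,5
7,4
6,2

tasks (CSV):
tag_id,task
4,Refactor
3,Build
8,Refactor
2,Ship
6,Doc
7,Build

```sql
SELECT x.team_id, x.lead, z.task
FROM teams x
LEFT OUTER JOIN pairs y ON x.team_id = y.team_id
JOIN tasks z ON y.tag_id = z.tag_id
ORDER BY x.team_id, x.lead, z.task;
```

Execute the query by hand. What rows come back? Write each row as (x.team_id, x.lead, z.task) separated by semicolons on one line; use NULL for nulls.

Evaluate left to right. First `teams x LEFT JOIN pairs y` on team_id: 4 row(s).
Then INNER JOIN `tasks z` on tag_id: keep only rows whose y.tag_id appears in z.

(2, Carol, Doc); (2, Omar, Doc)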